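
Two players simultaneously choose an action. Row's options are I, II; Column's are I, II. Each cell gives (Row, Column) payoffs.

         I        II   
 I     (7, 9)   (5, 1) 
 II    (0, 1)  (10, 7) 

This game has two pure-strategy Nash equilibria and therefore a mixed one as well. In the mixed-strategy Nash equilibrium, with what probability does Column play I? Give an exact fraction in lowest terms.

5/12

Column's mix q on I must make Row indifferent between I and II.
Row's payoff from I: 7q + 5(1−q). From II: 0q + 10(1−q).
Set equal: 7q = 5(1−q) → q = 5/12.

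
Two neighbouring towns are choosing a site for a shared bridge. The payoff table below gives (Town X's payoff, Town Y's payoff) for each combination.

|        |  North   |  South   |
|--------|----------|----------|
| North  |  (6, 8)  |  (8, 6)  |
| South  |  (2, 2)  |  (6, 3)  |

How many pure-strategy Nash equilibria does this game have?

1

Both North: Town X gets 6 (best alternative 2); Town Y gets 8 (best alternative 6). Neither deviates — NE.
Both South is not a NE: Town X would switch to North (8 > 6).
No other cell survives both best-response checks, so there is 1 pure NE.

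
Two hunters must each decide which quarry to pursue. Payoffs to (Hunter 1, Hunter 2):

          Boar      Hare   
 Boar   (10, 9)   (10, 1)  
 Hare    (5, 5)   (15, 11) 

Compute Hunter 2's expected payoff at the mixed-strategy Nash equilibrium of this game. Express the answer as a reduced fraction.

47/7

Hunter 1 mixes with probability p on Boar, chosen so Hunter 2 is indifferent: 9p + 5(1−p) = 1p + 11(1−p) gives p = 3/7.
Hunter 2's expected payoff is 9·3/7 + 5·4/7 = 47/7.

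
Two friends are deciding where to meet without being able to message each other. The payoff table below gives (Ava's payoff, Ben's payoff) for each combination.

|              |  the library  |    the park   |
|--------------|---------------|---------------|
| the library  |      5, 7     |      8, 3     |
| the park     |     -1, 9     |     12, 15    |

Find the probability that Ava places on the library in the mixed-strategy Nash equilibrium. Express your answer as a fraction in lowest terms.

3/5

Ava's mix p on the library must make Ben indifferent between the library and the park.
Ben's payoff from the library: 7p + 9(1−p). From the park: 3p + 15(1−p).
Set equal: 4p = 6(1−p) → p = 6/10 = 3/5.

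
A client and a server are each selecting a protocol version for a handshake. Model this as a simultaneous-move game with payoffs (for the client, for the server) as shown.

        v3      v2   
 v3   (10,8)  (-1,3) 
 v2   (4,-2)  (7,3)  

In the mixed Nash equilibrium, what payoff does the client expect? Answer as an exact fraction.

The server mixes with probability q on v3, chosen so the client is indifferent: 10q + (-1)(1−q) = 4q + 7(1−q) gives q = 4/7.
The client's expected payoff (from either row, since indifferent) is 10·4/7 + (-1)·3/7 = 37/7.

37/7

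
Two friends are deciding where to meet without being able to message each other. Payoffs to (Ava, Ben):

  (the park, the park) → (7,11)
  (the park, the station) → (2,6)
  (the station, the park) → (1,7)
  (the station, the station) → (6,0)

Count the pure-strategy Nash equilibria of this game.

Both the park: Ava gets 7 (best alternative 1); Ben gets 11 (best alternative 6). Neither deviates — NE.
Both the station is not a NE: Ben would switch to the park (7 > 0).
No other cell survives both best-response checks, so there is 1 pure NE.

1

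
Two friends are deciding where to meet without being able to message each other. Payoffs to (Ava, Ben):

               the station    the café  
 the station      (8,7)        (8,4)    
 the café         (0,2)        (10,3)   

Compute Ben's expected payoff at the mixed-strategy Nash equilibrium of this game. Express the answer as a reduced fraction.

Ava mixes with probability p on the station, chosen so Ben is indifferent: 7p + 2(1−p) = 4p + 3(1−p) gives p = 1/4.
Ben's expected payoff is 7·1/4 + 2·3/4 = 13/4.

13/4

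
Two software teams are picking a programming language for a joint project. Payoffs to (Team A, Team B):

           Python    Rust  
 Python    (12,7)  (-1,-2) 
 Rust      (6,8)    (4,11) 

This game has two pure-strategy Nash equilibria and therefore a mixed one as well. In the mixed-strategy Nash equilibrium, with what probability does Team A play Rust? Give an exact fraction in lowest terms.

Team A's mix p on Python must make Team B indifferent between Python and Rust.
Team B's payoff from Python: 7p + 8(1−p). From Rust: (-2)p + 11(1−p).
Set equal: 9p = 3(1−p) → p = 3/12 = 1/4.
Probability on Rust is 1 − 1/4 = 3/4.

3/4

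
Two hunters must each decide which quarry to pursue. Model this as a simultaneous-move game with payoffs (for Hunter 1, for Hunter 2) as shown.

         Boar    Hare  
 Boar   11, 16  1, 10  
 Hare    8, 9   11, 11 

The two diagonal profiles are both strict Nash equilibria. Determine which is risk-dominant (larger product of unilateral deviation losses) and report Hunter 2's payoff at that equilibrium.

At both Boar: Hunter 1 loses 11 − 8 = 3 by deviating; Hunter 2 loses 16 − 10 = 6. Product = 3·6 = 18.
At both Hare: Hunter 1 loses 11 − 1 = 10 by deviating; Hunter 2 loses 11 − 9 = 2. Product = 10·2 = 20.
20 > 18, so both Hare is risk-dominant. Hunter 2's payoff there is 11.

11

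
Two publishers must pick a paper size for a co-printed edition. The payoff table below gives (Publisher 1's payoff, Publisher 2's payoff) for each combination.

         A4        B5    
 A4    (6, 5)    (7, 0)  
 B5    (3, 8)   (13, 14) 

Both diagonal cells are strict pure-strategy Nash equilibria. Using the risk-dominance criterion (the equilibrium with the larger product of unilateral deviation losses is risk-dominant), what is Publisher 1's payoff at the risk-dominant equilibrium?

13

At both A4: Publisher 1 loses 6 − 3 = 3 by deviating; Publisher 2 loses 5 − 0 = 5. Product = 3·5 = 15.
At both B5: Publisher 1 loses 13 − 7 = 6 by deviating; Publisher 2 loses 14 − 8 = 6. Product = 6·6 = 36.
36 > 15, so both B5 is risk-dominant. Publisher 1's payoff there is 13.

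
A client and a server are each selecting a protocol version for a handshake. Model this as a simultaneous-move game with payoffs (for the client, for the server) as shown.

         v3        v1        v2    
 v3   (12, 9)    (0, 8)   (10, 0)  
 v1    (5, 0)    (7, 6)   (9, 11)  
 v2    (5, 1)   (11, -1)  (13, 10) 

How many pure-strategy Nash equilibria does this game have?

2

Both v3: the client gets 12 (best alternative 5); the server gets 9 (best alternative 8). Neither deviates — NE.
Both v2: the client gets 13 (best alternative 10); the server gets 10 (best alternative 1). Neither deviates — NE.
Both v1 is not a NE: the client would switch to v2 (11 > 7).
No other cell survives both best-response checks, so there are 2 pure NE.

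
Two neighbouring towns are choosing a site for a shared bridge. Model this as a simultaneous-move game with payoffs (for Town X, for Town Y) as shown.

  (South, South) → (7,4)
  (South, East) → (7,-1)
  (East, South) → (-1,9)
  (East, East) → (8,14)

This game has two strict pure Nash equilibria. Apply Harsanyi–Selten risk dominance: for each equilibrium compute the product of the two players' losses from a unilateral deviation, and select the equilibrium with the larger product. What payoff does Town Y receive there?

4

At both South: Town X loses 7 − (-1) = 8 by deviating; Town Y loses 4 − (-1) = 5. Product = 8·5 = 40.
At both East: Town X loses 8 − 7 = 1 by deviating; Town Y loses 14 − 9 = 5. Product = 1·5 = 5.
40 > 5, so both South is risk-dominant. Town Y's payoff there is 4.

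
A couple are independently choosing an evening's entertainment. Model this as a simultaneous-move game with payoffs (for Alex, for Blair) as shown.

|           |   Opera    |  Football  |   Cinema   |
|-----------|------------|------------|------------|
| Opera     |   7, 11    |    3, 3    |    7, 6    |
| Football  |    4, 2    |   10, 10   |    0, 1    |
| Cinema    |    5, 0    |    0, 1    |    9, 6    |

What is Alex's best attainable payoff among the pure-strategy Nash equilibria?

Both Opera is a pure NE (Alex: 7 ≥ 5; Blair: 11 ≥ 6). Alex gets 7.
Both Football is a pure NE (Alex: 10 ≥ 3; Blair: 10 ≥ 2). Alex gets 10.
Both Cinema is a pure NE (Alex: 9 ≥ 7; Blair: 6 ≥ 1). Alex gets 9.
Every other cell has a profitable deviation for at least one player. Highest of {7, 10, 9} is 10.

10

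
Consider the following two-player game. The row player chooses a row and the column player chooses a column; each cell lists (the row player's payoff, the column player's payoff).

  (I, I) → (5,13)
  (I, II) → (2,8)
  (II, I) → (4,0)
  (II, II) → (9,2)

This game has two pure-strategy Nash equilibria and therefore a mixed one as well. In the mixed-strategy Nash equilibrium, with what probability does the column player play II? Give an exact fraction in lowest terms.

The column player's mix q on I must make the row player indifferent between I and II.
The row player's payoff from I: 5q + 2(1−q). From II: 4q + 9(1−q).
Set equal: 1q = 7(1−q) → q = 7/8.
Probability on II is 1 − 7/8 = 1/8.

1/8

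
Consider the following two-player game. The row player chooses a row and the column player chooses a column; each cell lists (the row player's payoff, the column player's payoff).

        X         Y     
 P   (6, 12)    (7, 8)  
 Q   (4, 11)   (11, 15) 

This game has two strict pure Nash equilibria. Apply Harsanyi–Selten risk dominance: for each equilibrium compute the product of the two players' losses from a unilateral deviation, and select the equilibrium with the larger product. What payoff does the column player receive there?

15

At (P, X): the row player loses 6 − 4 = 2 by deviating; the column player loses 12 − 8 = 4. Product = 2·4 = 8.
At (Q, Y): the row player loses 11 − 7 = 4 by deviating; the column player loses 15 − 11 = 4. Product = 4·4 = 16.
16 > 8, so (Q, Y) is risk-dominant. The column player's payoff there is 15.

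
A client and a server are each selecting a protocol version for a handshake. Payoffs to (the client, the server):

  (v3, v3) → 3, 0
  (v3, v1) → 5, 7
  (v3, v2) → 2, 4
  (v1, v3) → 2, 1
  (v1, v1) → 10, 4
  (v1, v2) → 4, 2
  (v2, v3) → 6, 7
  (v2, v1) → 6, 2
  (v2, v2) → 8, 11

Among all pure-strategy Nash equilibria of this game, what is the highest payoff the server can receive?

11

Both v1 is a pure NE (the client: 10 ≥ 6; the server: 4 ≥ 2). The server gets 4.
Both v2 is a pure NE (the client: 8 ≥ 4; the server: 11 ≥ 7). The server gets 11.
Every other cell has a profitable deviation for at least one player. Highest of {4, 11} is 11.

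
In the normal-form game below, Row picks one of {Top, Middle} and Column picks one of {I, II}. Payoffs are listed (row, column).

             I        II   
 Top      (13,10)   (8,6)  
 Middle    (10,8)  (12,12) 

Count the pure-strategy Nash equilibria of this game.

2

(Top, I): Row gets 13 (best alternative 10); Column gets 10 (best alternative 6). Neither deviates — NE.
(Middle, II): Row gets 12 (best alternative 8); Column gets 12 (best alternative 8). Neither deviates — NE.
(Top, II) is not a NE: Row would switch to Middle (12 > 8).
No other cell survives both best-response checks, so there are 2 pure NE.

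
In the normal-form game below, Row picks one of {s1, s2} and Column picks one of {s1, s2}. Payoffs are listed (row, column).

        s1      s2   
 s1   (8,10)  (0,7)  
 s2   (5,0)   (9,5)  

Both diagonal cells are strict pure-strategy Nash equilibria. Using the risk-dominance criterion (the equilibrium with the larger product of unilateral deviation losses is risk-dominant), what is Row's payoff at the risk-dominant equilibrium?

9

At both s1: Row loses 8 − 5 = 3 by deviating; Column loses 10 − 7 = 3. Product = 3·3 = 9.
At both s2: Row loses 9 − 0 = 9 by deviating; Column loses 5 − 0 = 5. Product = 9·5 = 45.
45 > 9, so both s2 is risk-dominant. Row's payoff there is 9.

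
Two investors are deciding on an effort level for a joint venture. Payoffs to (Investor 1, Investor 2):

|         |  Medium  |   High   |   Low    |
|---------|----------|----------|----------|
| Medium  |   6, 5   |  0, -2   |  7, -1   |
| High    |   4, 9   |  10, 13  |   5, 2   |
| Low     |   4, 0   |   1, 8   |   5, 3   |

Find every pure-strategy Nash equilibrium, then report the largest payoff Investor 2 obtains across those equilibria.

Both Medium is a pure NE (Investor 1: 6 ≥ 4; Investor 2: 5 ≥ -1). Investor 2 gets 5.
Both High is a pure NE (Investor 1: 10 ≥ 1; Investor 2: 13 ≥ 9). Investor 2 gets 13.
Every other cell has a profitable deviation for at least one player. Highest of {5, 13} is 13.

13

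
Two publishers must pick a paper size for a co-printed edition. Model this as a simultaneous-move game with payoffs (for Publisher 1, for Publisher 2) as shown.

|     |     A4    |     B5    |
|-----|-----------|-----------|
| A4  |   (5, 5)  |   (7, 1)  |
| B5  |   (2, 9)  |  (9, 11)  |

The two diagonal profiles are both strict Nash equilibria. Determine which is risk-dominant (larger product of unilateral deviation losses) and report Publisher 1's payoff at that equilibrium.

5

At both A4: Publisher 1 loses 5 − 2 = 3 by deviating; Publisher 2 loses 5 − 1 = 4. Product = 3·4 = 12.
At both B5: Publisher 1 loses 9 − 7 = 2 by deviating; Publisher 2 loses 11 − 9 = 2. Product = 2·2 = 4.
12 > 4, so both A4 is risk-dominant. Publisher 1's payoff there is 5.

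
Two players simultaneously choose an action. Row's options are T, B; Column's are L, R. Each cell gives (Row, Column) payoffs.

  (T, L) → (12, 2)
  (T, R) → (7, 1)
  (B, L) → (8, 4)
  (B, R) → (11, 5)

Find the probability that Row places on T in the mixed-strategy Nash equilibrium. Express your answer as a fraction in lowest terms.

Row's mix p on T must make Column indifferent between L and R.
Column's payoff from L: 2p + 4(1−p). From R: 1p + 5(1−p).
Set equal: 1p = 1(1−p) → p = 1/2.

1/2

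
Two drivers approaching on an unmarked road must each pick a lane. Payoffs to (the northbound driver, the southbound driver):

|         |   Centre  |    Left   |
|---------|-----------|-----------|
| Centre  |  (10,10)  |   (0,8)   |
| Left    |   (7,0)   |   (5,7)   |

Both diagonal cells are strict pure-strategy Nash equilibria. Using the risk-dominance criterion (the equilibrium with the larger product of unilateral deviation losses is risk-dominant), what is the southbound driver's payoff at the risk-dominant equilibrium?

7

At both Centre: the northbound driver loses 10 − 7 = 3 by deviating; the southbound driver loses 10 − 8 = 2. Product = 3·2 = 6.
At both Left: the northbound driver loses 5 − 0 = 5 by deviating; the southbound driver loses 7 − 0 = 7. Product = 5·7 = 35.
35 > 6, so both Left is risk-dominant. The southbound driver's payoff there is 7.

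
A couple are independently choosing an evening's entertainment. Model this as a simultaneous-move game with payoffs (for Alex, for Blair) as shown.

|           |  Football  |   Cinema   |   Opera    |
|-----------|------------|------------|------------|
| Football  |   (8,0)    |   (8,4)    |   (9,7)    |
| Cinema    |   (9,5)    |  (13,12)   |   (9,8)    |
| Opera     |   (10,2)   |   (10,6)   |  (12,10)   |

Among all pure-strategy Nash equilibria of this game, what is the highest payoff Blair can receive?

Both Cinema is a pure NE (Alex: 13 ≥ 10; Blair: 12 ≥ 8). Blair gets 12.
Both Opera is a pure NE (Alex: 12 ≥ 9; Blair: 10 ≥ 6). Blair gets 10.
Every other cell has a profitable deviation for at least one player. Highest of {12, 10} is 12.

12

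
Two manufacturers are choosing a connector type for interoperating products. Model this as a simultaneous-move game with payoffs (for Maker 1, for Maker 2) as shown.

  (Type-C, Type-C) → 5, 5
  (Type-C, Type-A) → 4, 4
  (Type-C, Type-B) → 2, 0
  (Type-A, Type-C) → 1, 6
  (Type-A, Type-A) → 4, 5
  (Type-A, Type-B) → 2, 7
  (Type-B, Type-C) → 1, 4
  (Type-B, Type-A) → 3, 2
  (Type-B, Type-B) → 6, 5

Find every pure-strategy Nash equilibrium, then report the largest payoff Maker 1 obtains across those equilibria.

6

Both Type-C is a pure NE (Maker 1: 5 ≥ 1; Maker 2: 5 ≥ 4). Maker 1 gets 5.
Both Type-B is a pure NE (Maker 1: 6 ≥ 2; Maker 2: 5 ≥ 4). Maker 1 gets 6.
Every other cell has a profitable deviation for at least one player. Highest of {5, 6} is 6.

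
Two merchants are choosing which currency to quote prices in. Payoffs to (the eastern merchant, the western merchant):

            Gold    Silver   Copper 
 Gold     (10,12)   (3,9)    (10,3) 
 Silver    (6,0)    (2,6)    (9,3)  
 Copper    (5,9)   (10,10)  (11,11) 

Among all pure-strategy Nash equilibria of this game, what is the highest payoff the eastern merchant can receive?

Both Gold is a pure NE (the eastern merchant: 10 ≥ 6; the western merchant: 12 ≥ 9). The eastern merchant gets 10.
Both Copper is a pure NE (the eastern merchant: 11 ≥ 10; the western merchant: 11 ≥ 10). The eastern merchant gets 11.
Every other cell has a profitable deviation for at least one player. Highest of {10, 11} is 11.

11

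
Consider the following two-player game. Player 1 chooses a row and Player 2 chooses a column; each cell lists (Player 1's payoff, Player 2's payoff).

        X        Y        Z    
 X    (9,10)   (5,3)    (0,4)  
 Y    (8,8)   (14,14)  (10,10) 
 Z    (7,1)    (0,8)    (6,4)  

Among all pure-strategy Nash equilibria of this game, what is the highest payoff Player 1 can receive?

14

Both X is a pure NE (Player 1: 9 ≥ 8; Player 2: 10 ≥ 4). Player 1 gets 9.
Both Y is a pure NE (Player 1: 14 ≥ 5; Player 2: 14 ≥ 10). Player 1 gets 14.
Every other cell has a profitable deviation for at least one player. Highest of {9, 14} is 14.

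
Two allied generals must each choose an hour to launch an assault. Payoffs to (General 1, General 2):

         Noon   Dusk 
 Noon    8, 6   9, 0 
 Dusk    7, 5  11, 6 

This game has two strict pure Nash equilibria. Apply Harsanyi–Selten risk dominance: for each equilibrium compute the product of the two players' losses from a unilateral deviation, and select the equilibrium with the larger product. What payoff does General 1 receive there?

At both Noon: General 1 loses 8 − 7 = 1 by deviating; General 2 loses 6 − 0 = 6. Product = 1·6 = 6.
At both Dusk: General 1 loses 11 − 9 = 2 by deviating; General 2 loses 6 − 5 = 1. Product = 2·1 = 2.
6 > 2, so both Noon is risk-dominant. General 1's payoff there is 8.

8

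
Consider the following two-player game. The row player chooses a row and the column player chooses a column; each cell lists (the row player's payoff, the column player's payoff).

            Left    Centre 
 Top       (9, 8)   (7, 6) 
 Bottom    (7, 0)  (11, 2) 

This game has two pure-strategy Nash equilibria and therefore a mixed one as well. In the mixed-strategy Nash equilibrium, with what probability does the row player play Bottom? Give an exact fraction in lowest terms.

1/2

The row player's mix p on Top must make the column player indifferent between Left and Centre.
The column player's payoff from Left: 8p + 0(1−p). From Centre: 6p + 2(1−p).
Set equal: 2p = 2(1−p) → p = 2/4 = 1/2.
Probability on Bottom is 1 − 1/2 = 1/2.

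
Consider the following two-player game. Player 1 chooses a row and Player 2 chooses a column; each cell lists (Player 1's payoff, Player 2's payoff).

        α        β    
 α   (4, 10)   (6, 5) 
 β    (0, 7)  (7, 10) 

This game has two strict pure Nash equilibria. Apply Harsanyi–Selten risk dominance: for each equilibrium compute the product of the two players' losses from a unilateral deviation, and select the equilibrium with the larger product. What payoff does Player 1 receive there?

4

At both α: Player 1 loses 4 − 0 = 4 by deviating; Player 2 loses 10 − 5 = 5. Product = 4·5 = 20.
At both β: Player 1 loses 7 − 6 = 1 by deviating; Player 2 loses 10 − 7 = 3. Product = 1·3 = 3.
20 > 3, so both α is risk-dominant. Player 1's payoff there is 4.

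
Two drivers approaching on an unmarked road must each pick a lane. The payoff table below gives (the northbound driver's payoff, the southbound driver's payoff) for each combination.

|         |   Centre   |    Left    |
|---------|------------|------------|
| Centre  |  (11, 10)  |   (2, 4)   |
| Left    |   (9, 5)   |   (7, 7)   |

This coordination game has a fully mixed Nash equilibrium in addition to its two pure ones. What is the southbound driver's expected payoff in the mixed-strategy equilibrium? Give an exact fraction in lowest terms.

25/4

The northbound driver mixes with probability p on Centre, chosen so the southbound driver is indifferent: 10p + 5(1−p) = 4p + 7(1−p) gives p = 1/4.
The southbound driver's expected payoff is 10·1/4 + 5·3/4 = 25/4.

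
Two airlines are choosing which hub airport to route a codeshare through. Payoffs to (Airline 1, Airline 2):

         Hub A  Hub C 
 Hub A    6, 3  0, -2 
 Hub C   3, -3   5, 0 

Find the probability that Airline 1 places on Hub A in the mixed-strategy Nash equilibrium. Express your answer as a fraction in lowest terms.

3/8

Airline 1's mix p on Hub A must make Airline 2 indifferent between Hub A and Hub C.
Airline 2's payoff from Hub A: 3p + (-3)(1−p). From Hub C: (-2)p + 0(1−p).
Set equal: 5p = 3(1−p) → p = 3/8.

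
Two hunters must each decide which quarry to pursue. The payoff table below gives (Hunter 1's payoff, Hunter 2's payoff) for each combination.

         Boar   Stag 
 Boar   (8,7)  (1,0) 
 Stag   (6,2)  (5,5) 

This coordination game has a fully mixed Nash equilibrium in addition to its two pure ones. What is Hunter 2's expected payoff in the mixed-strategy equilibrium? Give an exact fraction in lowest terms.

Hunter 1 mixes with probability p on Boar, chosen so Hunter 2 is indifferent: 7p + 2(1−p) = 0p + 5(1−p) gives p = 3/10.
Hunter 2's expected payoff is 7·3/10 + 2·7/10 = 7/2.

7/2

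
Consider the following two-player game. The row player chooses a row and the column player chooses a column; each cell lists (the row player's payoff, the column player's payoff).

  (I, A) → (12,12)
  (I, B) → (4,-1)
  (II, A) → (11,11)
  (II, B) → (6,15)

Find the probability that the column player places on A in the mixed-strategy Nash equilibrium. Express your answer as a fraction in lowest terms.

2/3

The column player's mix q on A must make the row player indifferent between I and II.
The row player's payoff from I: 12q + 4(1−q). From II: 11q + 6(1−q).
Set equal: 1q = 2(1−q) → q = 2/3.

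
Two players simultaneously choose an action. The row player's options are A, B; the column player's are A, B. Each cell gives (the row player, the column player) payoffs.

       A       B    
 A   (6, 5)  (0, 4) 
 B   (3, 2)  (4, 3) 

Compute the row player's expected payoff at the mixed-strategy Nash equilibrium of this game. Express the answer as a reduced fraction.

24/7

The column player mixes with probability q on A, chosen so the row player is indifferent: 6q + 0(1−q) = 3q + 4(1−q) gives q = 4/7.
The row player's expected payoff (from either row, since indifferent) is 6·4/7 + 0·3/7 = 24/7.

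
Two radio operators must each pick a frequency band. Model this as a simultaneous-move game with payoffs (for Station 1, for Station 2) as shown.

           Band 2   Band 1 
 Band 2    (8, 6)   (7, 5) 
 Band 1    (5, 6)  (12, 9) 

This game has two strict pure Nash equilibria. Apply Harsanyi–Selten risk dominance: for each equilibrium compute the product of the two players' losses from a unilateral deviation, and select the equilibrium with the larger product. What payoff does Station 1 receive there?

12

At both Band 2: Station 1 loses 8 − 5 = 3 by deviating; Station 2 loses 6 − 5 = 1. Product = 3·1 = 3.
At both Band 1: Station 1 loses 12 − 7 = 5 by deviating; Station 2 loses 9 − 6 = 3. Product = 5·3 = 15.
15 > 3, so both Band 1 is risk-dominant. Station 1's payoff there is 12.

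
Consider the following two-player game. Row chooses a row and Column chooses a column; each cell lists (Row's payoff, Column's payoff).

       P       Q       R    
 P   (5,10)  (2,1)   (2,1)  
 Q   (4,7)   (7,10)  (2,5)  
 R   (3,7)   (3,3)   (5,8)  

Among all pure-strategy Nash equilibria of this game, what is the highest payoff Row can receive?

7

Both P is a pure NE (Row: 5 ≥ 4; Column: 10 ≥ 1). Row gets 5.
Both Q is a pure NE (Row: 7 ≥ 3; Column: 10 ≥ 7). Row gets 7.
Both R is a pure NE (Row: 5 ≥ 2; Column: 8 ≥ 7). Row gets 5.
Every other cell has a profitable deviation for at least one player. Highest of {5, 7, 5} is 7.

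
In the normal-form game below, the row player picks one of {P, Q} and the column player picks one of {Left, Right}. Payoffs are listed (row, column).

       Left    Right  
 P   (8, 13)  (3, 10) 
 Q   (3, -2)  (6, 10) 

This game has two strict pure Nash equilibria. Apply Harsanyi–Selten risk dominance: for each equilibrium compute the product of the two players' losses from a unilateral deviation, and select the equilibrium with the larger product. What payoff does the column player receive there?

10

At (P, Left): the row player loses 8 − 3 = 5 by deviating; the column player loses 13 − 10 = 3. Product = 5·3 = 15.
At (Q, Right): the row player loses 6 − 3 = 3 by deviating; the column player loses 10 − (-2) = 12. Product = 3·12 = 36.
36 > 15, so (Q, Right) is risk-dominant. The column player's payoff there is 10.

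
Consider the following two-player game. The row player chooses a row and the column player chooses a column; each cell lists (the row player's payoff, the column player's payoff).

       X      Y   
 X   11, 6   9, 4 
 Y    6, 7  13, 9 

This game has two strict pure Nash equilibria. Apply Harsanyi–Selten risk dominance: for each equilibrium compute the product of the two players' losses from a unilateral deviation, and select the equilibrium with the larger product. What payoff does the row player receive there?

11

At both X: the row player loses 11 − 6 = 5 by deviating; the column player loses 6 − 4 = 2. Product = 5·2 = 10.
At both Y: the row player loses 13 − 9 = 4 by deviating; the column player loses 9 − 7 = 2. Product = 4·2 = 8.
10 > 8, so both X is risk-dominant. The row player's payoff there is 11.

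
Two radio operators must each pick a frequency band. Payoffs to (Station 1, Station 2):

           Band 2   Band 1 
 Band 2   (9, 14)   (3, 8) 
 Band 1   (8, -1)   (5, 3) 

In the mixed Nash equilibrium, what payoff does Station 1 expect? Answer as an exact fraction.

7

Station 2 mixes with probability q on Band 2, chosen so Station 1 is indifferent: 9q + 3(1−q) = 8q + 5(1−q) gives q = 2/3.
Station 1's expected payoff (from either row, since indifferent) is 9·2/3 + 3·1/3 = 7.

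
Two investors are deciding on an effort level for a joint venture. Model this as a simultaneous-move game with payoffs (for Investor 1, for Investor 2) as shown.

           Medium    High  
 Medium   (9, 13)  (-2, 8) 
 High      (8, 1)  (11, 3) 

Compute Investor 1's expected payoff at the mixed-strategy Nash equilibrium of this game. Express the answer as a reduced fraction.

Investor 2 mixes with probability q on Medium, chosen so Investor 1 is indifferent: 9q + (-2)(1−q) = 8q + 11(1−q) gives q = 13/14.
Investor 1's expected payoff (from either row, since indifferent) is 9·13/14 + (-2)·1/14 = 115/14.

115/14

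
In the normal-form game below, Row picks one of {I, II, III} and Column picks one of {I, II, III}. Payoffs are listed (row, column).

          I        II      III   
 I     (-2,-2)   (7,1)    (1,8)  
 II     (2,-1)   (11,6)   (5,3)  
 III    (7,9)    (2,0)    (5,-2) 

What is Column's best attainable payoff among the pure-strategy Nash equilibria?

9

Both II is a pure NE (Row: 11 ≥ 7; Column: 6 ≥ 3). Column gets 6.
(III, I) is a pure NE (Row: 7 ≥ 2; Column: 9 ≥ 0). Column gets 9.
Every other cell has a profitable deviation for at least one player. Highest of {6, 9} is 9.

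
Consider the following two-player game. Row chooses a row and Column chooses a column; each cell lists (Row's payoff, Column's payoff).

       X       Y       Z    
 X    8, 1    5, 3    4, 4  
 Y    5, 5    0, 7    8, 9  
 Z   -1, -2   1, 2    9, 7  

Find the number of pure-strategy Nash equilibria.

1

Both Z: Row gets 9 (best alternative 8); Column gets 7 (best alternative 2). Neither deviates — NE.
Both Y is not a NE: Row would switch to X (5 > 0).
No other cell survives both best-response checks, so there is 1 pure NE.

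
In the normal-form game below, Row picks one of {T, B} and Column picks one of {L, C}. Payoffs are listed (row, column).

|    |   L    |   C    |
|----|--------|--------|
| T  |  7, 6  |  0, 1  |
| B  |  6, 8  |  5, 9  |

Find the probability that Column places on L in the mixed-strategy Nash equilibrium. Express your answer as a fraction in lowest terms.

Column's mix q on L must make Row indifferent between T and B.
Row's payoff from T: 7q + 0(1−q). From B: 6q + 5(1−q).
Set equal: 1q = 5(1−q) → q = 5/6.

5/6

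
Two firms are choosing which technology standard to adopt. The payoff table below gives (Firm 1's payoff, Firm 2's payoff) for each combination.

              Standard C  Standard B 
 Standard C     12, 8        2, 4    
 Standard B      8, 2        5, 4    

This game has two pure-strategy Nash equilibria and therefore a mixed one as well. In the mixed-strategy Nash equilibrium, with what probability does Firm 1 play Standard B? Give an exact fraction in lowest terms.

2/3

Firm 1's mix p on Standard C must make Firm 2 indifferent between Standard C and Standard B.
Firm 2's payoff from Standard C: 8p + 2(1−p). From Standard B: 4p + 4(1−p).
Set equal: 4p = 2(1−p) → p = 2/6 = 1/3.
Probability on Standard B is 1 − 1/3 = 2/3.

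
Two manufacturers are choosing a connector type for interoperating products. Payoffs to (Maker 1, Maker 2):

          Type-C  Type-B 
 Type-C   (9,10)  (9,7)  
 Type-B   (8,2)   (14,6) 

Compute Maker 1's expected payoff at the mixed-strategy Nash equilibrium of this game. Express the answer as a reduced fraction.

Maker 2 mixes with probability q on Type-C, chosen so Maker 1 is indifferent: 9q + 9(1−q) = 8q + 14(1−q) gives q = 5/6.
Maker 1's expected payoff (from either row, since indifferent) is 9·5/6 + 9·1/6 = 9.

9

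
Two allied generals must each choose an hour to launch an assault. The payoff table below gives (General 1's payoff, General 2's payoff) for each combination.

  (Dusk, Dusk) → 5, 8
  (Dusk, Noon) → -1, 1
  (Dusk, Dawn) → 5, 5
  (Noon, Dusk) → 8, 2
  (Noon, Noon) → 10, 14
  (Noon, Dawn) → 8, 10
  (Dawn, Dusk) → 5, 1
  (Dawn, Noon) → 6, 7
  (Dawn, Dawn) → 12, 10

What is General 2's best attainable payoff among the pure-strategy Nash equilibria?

Both Noon is a pure NE (General 1: 10 ≥ 6; General 2: 14 ≥ 10). General 2 gets 14.
Both Dawn is a pure NE (General 1: 12 ≥ 8; General 2: 10 ≥ 7). General 2 gets 10.
Every other cell has a profitable deviation for at least one player. Highest of {14, 10} is 14.

14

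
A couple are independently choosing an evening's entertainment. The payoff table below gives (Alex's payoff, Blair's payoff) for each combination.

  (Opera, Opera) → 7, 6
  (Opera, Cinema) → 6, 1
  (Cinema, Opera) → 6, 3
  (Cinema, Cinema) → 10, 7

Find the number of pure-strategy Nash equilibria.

Both Opera: Alex gets 7 (best alternative 6); Blair gets 6 (best alternative 1). Neither deviates — NE.
Both Cinema: Alex gets 10 (best alternative 6); Blair gets 7 (best alternative 3). Neither deviates — NE.
(Cinema, Opera) is not a NE: Alex would switch to Opera (7 > 6).
No other cell survives both best-response checks, so there are 2 pure NE.

2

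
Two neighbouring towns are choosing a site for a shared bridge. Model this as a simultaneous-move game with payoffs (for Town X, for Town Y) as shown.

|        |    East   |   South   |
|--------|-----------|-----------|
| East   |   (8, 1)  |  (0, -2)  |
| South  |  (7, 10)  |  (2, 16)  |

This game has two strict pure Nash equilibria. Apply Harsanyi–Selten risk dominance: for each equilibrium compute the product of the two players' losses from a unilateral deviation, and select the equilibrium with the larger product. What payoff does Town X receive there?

2

At both East: Town X loses 8 − 7 = 1 by deviating; Town Y loses 1 − (-2) = 3. Product = 1·3 = 3.
At both South: Town X loses 2 − 0 = 2 by deviating; Town Y loses 16 − 10 = 6. Product = 2·6 = 12.
12 > 3, so both South is risk-dominant. Town X's payoff there is 2.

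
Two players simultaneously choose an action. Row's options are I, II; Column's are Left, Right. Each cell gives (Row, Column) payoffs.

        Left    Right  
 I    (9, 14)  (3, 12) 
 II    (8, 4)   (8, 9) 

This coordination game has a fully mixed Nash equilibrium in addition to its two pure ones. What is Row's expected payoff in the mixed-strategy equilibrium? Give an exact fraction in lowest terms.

Column mixes with probability q on Left, chosen so Row is indifferent: 9q + 3(1−q) = 8q + 8(1−q) gives q = 5/6.
Row's expected payoff (from either row, since indifferent) is 9·5/6 + 3·1/6 = 8.

8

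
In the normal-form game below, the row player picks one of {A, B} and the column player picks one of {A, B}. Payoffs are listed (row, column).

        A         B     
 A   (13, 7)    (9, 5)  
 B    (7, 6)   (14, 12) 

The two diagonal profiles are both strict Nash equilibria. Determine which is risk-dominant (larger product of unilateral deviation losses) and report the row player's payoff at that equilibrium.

At both A: the row player loses 13 − 7 = 6 by deviating; the column player loses 7 − 5 = 2. Product = 6·2 = 12.
At both B: the row player loses 14 − 9 = 5 by deviating; the column player loses 12 − 6 = 6. Product = 5·6 = 30.
30 > 12, so both B is risk-dominant. The row player's payoff there is 14.

14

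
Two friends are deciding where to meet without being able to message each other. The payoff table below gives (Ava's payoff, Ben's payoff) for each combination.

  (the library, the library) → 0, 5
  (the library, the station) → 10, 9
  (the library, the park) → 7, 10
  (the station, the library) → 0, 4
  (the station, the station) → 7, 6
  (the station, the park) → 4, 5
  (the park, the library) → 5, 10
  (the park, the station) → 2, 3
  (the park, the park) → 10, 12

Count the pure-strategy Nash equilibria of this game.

1

Both the park: Ava gets 10 (best alternative 7); Ben gets 12 (best alternative 10). Neither deviates — NE.
Both the library is not a NE: Ava would switch to the park (5 > 0).
No other cell survives both best-response checks, so there is 1 pure NE.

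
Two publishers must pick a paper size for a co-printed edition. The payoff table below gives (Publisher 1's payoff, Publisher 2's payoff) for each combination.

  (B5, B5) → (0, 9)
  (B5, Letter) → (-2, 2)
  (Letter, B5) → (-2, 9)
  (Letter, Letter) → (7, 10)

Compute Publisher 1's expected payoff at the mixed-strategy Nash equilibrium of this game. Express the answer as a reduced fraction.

-4/11

Publisher 2 mixes with probability q on B5, chosen so Publisher 1 is indifferent: 0q + (-2)(1−q) = (-2)q + 7(1−q) gives q = 9/11.
Publisher 1's expected payoff (from either row, since indifferent) is 0·9/11 + (-2)·2/11 = -4/11.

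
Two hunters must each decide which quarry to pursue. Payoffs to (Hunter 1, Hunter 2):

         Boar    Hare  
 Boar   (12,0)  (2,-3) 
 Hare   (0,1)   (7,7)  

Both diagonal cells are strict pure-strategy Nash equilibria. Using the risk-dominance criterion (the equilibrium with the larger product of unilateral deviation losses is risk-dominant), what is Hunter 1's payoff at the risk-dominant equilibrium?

At both Boar: Hunter 1 loses 12 − 0 = 12 by deviating; Hunter 2 loses 0 − (-3) = 3. Product = 12·3 = 36.
At both Hare: Hunter 1 loses 7 − 2 = 5 by deviating; Hunter 2 loses 7 − 1 = 6. Product = 5·6 = 30.
36 > 30, so both Boar is risk-dominant. Hunter 1's payoff there is 12.

12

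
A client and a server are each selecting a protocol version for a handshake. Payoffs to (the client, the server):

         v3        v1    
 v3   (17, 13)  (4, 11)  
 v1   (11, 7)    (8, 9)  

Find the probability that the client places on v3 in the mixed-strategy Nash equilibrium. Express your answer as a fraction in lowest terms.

The client's mix p on v3 must make the server indifferent between v3 and v1.
The server's payoff from v3: 13p + 7(1−p). From v1: 11p + 9(1−p).
Set equal: 2p = 2(1−p) → p = 2/4 = 1/2.

1/2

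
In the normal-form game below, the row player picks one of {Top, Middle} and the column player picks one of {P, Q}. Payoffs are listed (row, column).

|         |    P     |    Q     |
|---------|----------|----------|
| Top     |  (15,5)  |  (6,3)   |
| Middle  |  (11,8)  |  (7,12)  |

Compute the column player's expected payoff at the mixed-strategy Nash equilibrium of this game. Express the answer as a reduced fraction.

The row player mixes with probability p on Top, chosen so the column player is indifferent: 5p + 8(1−p) = 3p + 12(1−p) gives p = 2/3.
The column player's expected payoff is 5·2/3 + 8·1/3 = 6.

6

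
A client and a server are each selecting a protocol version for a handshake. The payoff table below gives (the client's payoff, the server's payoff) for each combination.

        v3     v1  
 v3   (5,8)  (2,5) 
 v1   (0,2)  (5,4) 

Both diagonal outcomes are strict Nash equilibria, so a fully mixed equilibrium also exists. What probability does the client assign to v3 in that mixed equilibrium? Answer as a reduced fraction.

2/5

The client's mix p on v3 must make the server indifferent between v3 and v1.
The server's payoff from v3: 8p + 2(1−p). From v1: 5p + 4(1−p).
Set equal: 3p = 2(1−p) → p = 2/5.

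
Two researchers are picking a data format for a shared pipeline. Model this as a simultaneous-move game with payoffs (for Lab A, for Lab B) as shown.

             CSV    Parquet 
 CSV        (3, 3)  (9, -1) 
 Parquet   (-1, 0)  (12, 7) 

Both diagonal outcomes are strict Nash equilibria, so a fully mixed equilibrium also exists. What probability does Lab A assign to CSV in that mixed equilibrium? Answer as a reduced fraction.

7/11

Lab A's mix p on CSV must make Lab B indifferent between CSV and Parquet.
Lab B's payoff from CSV: 3p + 0(1−p). From Parquet: (-1)p + 7(1−p).
Set equal: 4p = 7(1−p) → p = 7/11.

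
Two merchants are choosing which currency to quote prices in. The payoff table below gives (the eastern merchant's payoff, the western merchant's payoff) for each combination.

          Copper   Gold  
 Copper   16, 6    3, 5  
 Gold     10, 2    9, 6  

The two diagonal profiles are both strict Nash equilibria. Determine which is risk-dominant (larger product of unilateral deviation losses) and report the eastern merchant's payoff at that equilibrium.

9

At both Copper: the eastern merchant loses 16 − 10 = 6 by deviating; the western merchant loses 6 − 5 = 1. Product = 6·1 = 6.
At both Gold: the eastern merchant loses 9 − 3 = 6 by deviating; the western merchant loses 6 − 2 = 4. Product = 6·4 = 24.
24 > 6, so both Gold is risk-dominant. The eastern merchant's payoff there is 9.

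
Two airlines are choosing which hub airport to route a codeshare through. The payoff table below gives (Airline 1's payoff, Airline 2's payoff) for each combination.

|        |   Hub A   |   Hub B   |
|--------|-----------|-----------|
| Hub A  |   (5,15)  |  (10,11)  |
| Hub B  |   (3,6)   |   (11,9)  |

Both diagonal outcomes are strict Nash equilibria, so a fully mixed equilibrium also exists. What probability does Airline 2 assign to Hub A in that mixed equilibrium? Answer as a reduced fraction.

Airline 2's mix q on Hub A must make Airline 1 indifferent between Hub A and Hub B.
Airline 1's payoff from Hub A: 5q + 10(1−q). From Hub B: 3q + 11(1−q).
Set equal: 2q = 1(1−q) → q = 1/3.

1/3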